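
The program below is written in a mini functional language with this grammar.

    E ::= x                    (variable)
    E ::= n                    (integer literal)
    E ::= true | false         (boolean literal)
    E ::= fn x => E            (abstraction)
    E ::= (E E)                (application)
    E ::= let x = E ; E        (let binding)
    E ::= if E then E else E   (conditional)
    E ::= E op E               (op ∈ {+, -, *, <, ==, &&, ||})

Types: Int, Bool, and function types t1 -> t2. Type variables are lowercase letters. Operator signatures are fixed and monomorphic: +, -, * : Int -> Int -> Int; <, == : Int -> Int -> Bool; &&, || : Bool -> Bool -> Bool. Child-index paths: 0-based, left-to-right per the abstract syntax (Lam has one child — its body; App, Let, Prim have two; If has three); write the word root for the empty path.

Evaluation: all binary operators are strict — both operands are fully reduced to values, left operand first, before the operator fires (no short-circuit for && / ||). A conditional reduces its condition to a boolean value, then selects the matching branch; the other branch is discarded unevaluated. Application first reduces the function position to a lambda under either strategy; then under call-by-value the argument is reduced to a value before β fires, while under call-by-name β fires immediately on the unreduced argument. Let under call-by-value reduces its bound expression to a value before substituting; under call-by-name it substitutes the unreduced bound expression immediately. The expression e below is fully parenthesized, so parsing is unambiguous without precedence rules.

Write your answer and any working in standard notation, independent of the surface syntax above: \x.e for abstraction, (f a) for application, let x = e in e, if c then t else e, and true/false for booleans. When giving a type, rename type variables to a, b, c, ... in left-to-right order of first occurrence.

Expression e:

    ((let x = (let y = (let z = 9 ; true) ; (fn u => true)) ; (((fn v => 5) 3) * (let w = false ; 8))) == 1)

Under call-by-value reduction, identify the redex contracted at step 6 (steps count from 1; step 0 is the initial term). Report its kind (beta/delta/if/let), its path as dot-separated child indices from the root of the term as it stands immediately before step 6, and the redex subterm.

Answer: delta at 0 : (5 * 8)

Working:
step 0: ((let x = (let y = (let z = 9 in true) in (\u.true)) in (((\v.5) 3) * (let w = false in 8))) == 1)
step 1: [let@0.0.0] ((let x = (let y = true in (\u.true)) in (((\v.5) 3) * (let w = false in 8))) == 1)
step 2: [let@0.0] ((let x = (\u.true) in (((\v.5) 3) * (let w = false in 8))) == 1)
step 3: [let@0] ((((\v.5) 3) * (let w = false in 8)) == 1)
step 4: [beta@0.0] ((5 * (let w = false in 8)) == 1)
step 5: [let@0.1] ((5 * 8) == 1)
step 6: [delta@0] (40 == 1)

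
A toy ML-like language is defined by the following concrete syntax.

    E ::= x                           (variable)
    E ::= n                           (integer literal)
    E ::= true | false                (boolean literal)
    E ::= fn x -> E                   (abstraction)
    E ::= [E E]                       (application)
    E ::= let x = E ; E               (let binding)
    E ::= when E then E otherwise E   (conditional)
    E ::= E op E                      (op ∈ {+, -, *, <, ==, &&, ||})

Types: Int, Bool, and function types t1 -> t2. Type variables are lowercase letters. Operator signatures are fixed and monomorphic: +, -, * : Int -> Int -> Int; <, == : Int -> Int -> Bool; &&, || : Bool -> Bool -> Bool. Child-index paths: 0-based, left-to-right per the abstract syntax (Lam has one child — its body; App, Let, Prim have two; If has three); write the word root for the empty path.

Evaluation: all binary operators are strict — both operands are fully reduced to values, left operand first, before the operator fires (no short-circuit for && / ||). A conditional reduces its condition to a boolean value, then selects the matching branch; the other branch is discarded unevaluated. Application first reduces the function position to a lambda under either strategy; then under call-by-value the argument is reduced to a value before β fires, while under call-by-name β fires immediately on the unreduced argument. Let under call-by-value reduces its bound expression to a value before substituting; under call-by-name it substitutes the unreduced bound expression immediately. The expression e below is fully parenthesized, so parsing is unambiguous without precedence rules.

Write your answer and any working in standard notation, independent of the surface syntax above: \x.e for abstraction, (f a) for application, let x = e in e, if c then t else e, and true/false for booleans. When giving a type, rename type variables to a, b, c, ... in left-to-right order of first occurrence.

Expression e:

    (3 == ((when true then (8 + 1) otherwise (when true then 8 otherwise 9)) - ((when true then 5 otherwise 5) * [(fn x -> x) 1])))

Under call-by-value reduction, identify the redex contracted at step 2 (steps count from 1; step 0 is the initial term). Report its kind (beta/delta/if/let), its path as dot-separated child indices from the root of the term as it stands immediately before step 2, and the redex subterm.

Derivation:
step 0: (3 == ((if true then (8 + 1) else (if true then 8 else 9)) - ((if true then 5 else 5) * ((\x.x) 1))))
step 1: [if@1.0] (3 == ((8 + 1) - ((if true then 5 else 5) * ((\x.x) 1))))
step 2: [delta@1.0] (3 == (9 - ((if true then 5 else 5) * ((\x.x) 1))))

Answer: delta at 1.0 : (8 + 1)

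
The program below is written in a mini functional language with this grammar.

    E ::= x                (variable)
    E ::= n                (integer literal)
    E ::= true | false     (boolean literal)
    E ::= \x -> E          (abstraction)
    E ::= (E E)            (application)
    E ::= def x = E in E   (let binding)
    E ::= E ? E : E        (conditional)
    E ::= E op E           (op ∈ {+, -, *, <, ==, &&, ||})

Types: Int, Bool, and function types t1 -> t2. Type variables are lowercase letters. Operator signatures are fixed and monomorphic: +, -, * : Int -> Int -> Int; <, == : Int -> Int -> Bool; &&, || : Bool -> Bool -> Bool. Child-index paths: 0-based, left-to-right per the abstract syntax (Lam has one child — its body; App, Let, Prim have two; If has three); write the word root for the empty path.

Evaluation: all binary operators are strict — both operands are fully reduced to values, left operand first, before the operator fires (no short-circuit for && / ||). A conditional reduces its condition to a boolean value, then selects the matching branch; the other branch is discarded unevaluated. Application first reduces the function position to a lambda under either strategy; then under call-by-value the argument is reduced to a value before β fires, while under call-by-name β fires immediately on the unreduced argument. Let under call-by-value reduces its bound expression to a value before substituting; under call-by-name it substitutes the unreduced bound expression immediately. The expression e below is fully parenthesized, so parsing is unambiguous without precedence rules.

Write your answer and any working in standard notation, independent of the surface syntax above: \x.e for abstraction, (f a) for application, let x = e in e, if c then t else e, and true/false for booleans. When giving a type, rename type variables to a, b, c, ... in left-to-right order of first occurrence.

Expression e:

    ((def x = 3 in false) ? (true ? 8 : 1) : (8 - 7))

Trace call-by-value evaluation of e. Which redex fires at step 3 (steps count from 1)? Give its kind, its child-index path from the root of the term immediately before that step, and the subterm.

Derivation:
step 0: (if (let x = 3 in false) then (if true then 8 else 1) else (8 - 7))
step 1: [let@0] (if false then (if true then 8 else 1) else (8 - 7))
step 2: [if@root] (8 - 7)
step 3: [delta@root] 1

Answer: delta at root : (8 - 7)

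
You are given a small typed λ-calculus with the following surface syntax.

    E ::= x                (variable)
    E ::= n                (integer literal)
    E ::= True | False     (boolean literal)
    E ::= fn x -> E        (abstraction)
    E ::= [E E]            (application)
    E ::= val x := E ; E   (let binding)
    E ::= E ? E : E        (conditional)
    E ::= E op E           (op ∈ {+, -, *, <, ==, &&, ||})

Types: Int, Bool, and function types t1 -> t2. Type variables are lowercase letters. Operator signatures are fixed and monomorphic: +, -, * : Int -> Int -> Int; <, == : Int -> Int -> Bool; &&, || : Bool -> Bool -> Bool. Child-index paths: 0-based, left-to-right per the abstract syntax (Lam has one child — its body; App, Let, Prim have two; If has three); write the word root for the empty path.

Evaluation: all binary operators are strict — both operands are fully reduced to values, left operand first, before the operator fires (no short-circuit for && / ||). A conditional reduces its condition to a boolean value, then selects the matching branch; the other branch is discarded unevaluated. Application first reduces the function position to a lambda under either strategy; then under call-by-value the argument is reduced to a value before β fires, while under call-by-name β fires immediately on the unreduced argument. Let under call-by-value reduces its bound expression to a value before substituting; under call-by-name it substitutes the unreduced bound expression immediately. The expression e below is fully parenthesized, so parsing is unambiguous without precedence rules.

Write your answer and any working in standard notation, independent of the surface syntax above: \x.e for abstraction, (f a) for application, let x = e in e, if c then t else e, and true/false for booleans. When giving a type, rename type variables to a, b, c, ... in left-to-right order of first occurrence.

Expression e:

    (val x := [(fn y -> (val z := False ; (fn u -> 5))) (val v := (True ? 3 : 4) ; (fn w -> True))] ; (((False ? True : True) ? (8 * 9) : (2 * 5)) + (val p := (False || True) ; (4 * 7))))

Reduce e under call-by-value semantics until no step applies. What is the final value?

Working:
step 0: (let x = ((\y.(let z = false in (\u.5))) (let v = (if true then 3 else 4) in (\w.true))) in ((if (if false then true else true) then (8 * 9) else (2 * 5)) + (let p = (false || true) in (4 * 7))))
step 1: [if@0.1.0] (let x = ((\y.(let z = false in (\u.5))) (let v = 3 in (\w.true))) in ((if (if false then true else true) then (8 * 9) else (2 * 5)) + (let p = (false || true) in (4 * 7))))
step 2: [let@0.1] (let x = ((\y.(let z = false in (\u.5))) (\w.true)) in ((if (if false then true else true) then (8 * 9) else (2 * 5)) + (let p = (false || true) in (4 * 7))))
step 3: [beta@0] (let x = (let z = false in (\u.5)) in ((if (if false then true else true) then (8 * 9) else (2 * 5)) + (let p = (false || true) in (4 * 7))))
step 4: [let@0] (let x = (\u.5) in ((if (if false then true else true) then (8 * 9) else (2 * 5)) + (let p = (false || true) in (4 * 7))))
step 5: [let@root] ((if (if false then true else true) then (8 * 9) else (2 * 5)) + (let p = (false || true) in (4 * 7)))
step 6: [if@0.0] ((if true then (8 * 9) else (2 * 5)) + (let p = (false || true) in (4 * 7)))
step 7: [if@0] ((8 * 9) + (let p = (false || true) in (4 * 7)))
step 8: [delta@0] (72 + (let p = (false || true) in (4 * 7)))
step 9: [delta@1.0] (72 + (let p = true in (4 * 7)))
step 10: [let@1] (72 + (4 * 7))
step 11: [delta@1] (72 + 28)
step 12: [delta@root] 100

Answer: 100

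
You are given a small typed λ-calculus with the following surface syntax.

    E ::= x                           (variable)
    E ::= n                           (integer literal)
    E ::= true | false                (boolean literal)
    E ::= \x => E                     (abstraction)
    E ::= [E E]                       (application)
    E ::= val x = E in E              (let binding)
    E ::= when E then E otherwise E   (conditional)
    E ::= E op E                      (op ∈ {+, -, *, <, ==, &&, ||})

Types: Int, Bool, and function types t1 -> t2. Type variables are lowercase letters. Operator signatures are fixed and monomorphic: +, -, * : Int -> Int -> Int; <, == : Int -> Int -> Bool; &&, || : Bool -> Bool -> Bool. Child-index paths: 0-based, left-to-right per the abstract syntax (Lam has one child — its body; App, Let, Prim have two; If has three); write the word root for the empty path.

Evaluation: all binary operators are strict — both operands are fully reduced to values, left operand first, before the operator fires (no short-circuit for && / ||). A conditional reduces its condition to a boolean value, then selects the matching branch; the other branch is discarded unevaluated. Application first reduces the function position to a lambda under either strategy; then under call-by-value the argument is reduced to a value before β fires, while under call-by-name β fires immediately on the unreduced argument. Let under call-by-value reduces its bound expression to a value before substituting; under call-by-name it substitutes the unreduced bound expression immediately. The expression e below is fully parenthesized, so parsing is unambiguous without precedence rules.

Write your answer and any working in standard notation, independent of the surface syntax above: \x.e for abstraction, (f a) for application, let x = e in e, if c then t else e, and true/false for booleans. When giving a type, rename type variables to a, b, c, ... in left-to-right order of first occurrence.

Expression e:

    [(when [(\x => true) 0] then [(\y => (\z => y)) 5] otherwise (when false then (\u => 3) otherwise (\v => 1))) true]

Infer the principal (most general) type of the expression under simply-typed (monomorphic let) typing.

Answer: Int

Trace:
\x._ : a -> Bool
  unify a -> Bool ~ Int -> b
  unify a ~ Int
  unify Bool ~ b
_ _ : Bool
  unify Bool ~ Bool
y : c
\z._ : d -> c
\y._ : c -> d -> c
  unify c -> d -> c ~ Int -> e
  unify c ~ Int
  unify d -> Int ~ e
_ _ : d -> Int
  unify Bool ~ Bool
\u._ : f -> Int
\v._ : g -> Int
  unify f -> Int ~ g -> Int
  unify f ~ g
  unify Int ~ Int
  unify d -> Int ~ g -> Int
  unify d ~ g
  unify Int ~ Int
  unify g -> Int ~ Bool -> h
  unify g ~ Bool
  unify Int ~ h
_ _ : Int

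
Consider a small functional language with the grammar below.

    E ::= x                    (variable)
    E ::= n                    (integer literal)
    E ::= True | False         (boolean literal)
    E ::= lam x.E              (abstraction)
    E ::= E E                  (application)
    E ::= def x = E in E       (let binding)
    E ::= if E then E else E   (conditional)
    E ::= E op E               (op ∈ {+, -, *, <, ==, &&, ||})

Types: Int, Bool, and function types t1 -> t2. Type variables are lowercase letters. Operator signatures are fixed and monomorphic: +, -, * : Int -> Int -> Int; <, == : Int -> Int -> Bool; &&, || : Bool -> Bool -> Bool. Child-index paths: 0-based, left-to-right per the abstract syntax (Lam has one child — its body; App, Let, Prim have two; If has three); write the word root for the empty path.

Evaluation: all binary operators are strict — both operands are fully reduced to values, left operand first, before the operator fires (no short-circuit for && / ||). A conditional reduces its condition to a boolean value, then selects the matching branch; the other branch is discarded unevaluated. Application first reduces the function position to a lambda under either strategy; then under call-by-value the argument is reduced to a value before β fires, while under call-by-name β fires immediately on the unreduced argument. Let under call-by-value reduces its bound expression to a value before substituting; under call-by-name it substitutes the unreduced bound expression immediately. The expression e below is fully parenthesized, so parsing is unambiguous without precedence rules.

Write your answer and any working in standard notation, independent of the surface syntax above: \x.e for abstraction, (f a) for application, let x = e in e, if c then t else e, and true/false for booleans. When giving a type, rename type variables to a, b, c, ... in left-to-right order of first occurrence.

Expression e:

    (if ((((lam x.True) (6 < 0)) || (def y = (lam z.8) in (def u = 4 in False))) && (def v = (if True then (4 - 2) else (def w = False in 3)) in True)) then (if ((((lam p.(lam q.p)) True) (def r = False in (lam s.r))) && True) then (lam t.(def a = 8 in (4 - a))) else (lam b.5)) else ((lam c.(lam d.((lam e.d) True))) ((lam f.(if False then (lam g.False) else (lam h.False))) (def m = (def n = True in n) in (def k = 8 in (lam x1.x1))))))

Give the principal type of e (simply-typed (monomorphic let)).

Derivation:
\x._ : a -> Bool
  unify Int ~ Int
  unify Int ~ Int
  unify a -> Bool ~ Bool -> b
  unify a ~ Bool
  unify Bool ~ b
_ _ : Bool
  unify Bool ~ Bool
\z._ : c -> Int
let y : c -> Int
let u : Int
  unify Bool ~ Bool
  unify Bool ~ Bool
  unify Bool ~ Bool
  unify Int ~ Int
  unify Int ~ Int
let w : Bool
  unify Int ~ Int
let v : Int
  unify Bool ~ Bool
  unify Bool ~ Bool
p : d
\q._ : e -> d
\p._ : d -> e -> d
  unify d -> e -> d ~ Bool -> f
  unify d ~ Bool
  unify e -> Bool ~ f
_ _ : e -> Bool
let r : Bool
r : Bool
\s._ : g -> Bool
  unify e -> Bool ~ (g -> Bool) -> h
  unify e ~ g -> Bool
  unify Bool ~ h
_ _ : Bool
  unify Bool ~ Bool
  unify Bool ~ Bool
  unify Bool ~ Bool
let a : Int
  unify Int ~ Int
a : Int
  unify Int ~ Int
\t._ : i -> Int
\b._ : j -> Int
  unify i -> Int ~ j -> Int
  unify i ~ j
  unify Int ~ Int
d : l
\e._ : m -> l
  unify m -> l ~ Bool -> n
  unify m ~ Bool
  unify l ~ n
_ _ : n
\d._ : n -> n
\c._ : k -> n -> n
  unify Bool ~ Bool
\g._ : p -> Bool
\h._ : q -> Bool
  unify p -> Bool ~ q -> Bool
  unify p ~ q
  unify Bool ~ Bool
\f._ : o -> q -> Bool
let n : Bool
n : Bool
let m : Bool
let k : Int
x1 : r
\x1._ : r -> r
  unify o -> q -> Bool ~ (r -> r) -> s
  unify o ~ r -> r
  unify q -> Bool ~ s
_ _ : q -> Bool
  unify k -> n -> n ~ (q -> Bool) -> t
  unify k ~ q -> Bool
  unify n -> n ~ t
_ _ : n -> n
  unify j -> Int ~ n -> n
  unify j ~ n
  unify Int ~ n

Answer: Int -> Int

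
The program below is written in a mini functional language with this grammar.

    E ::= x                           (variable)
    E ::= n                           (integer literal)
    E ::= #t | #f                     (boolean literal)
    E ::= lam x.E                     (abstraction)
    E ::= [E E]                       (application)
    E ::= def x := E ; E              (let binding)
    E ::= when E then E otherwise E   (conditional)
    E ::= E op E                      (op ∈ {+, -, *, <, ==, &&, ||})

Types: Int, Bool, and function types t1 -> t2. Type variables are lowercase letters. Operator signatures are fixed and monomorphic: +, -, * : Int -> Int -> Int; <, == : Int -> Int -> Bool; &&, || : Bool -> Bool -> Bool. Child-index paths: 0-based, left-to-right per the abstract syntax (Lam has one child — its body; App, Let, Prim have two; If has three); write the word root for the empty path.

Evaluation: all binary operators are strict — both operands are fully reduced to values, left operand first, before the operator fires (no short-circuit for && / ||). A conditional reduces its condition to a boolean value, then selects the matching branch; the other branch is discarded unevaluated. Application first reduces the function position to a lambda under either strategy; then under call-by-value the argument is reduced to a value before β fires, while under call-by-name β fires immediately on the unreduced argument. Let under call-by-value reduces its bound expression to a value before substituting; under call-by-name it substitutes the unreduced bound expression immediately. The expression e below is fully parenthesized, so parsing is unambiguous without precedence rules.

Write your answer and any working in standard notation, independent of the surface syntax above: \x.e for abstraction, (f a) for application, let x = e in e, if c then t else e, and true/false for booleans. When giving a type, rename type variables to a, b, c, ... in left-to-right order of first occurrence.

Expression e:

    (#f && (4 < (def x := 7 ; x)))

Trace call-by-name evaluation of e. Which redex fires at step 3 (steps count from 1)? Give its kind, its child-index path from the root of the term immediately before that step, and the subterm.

Answer: delta at root : (false && true)

Derivation:
step 0: (false && (4 < (let x = 7 in x)))
step 1: [let@1.1] (false && (4 < 7))
step 2: [delta@1] (false && true)
step 3: [delta@root] false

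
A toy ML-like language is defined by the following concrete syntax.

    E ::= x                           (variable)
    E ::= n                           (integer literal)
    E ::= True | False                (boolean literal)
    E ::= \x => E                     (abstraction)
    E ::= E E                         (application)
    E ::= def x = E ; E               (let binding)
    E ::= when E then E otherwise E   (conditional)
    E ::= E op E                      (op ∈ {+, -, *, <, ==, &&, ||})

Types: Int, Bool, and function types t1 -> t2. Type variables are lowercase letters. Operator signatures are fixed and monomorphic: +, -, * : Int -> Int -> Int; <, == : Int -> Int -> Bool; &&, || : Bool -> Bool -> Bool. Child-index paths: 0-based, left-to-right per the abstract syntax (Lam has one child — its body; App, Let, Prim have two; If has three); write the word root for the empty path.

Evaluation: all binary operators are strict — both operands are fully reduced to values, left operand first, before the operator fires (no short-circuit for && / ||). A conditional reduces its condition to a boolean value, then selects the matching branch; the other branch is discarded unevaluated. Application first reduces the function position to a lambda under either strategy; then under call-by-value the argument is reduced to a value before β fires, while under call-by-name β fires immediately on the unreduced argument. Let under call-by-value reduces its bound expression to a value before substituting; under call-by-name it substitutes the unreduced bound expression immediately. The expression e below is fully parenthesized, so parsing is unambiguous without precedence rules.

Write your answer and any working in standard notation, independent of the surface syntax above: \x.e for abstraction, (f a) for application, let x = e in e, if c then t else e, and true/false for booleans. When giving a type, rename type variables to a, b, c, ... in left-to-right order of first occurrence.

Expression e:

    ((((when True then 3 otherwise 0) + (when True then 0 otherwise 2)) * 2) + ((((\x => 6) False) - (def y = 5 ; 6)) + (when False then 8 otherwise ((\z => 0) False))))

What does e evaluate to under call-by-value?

Trace:
step 0: ((((if true then 3 else 0) + (if true then 0 else 2)) * 2) + ((((\x.6) false) - (let y = 5 in 6)) + (if false then 8 else ((\z.0) false))))
step 1: [if@0.0.0] (((3 + (if true then 0 else 2)) * 2) + ((((\x.6) false) - (let y = 5 in 6)) + (if false then 8 else ((\z.0) false))))
step 2: [if@0.0.1] (((3 + 0) * 2) + ((((\x.6) false) - (let y = 5 in 6)) + (if false then 8 else ((\z.0) false))))
step 3: [delta@0.0] ((3 * 2) + ((((\x.6) false) - (let y = 5 in 6)) + (if false then 8 else ((\z.0) false))))
step 4: [delta@0] (6 + ((((\x.6) false) - (let y = 5 in 6)) + (if false then 8 else ((\z.0) false))))
step 5: [beta@1.0.0] (6 + ((6 - (let y = 5 in 6)) + (if false then 8 else ((\z.0) false))))
step 6: [let@1.0.1] (6 + ((6 - 6) + (if false then 8 else ((\z.0) false))))
step 7: [delta@1.0] (6 + (0 + (if false then 8 else ((\z.0) false))))
step 8: [if@1.1] (6 + (0 + ((\z.0) false)))
step 9: [beta@1.1] (6 + (0 + 0))
step 10: [delta@1] (6 + 0)
step 11: [delta@root] 6

Answer: 6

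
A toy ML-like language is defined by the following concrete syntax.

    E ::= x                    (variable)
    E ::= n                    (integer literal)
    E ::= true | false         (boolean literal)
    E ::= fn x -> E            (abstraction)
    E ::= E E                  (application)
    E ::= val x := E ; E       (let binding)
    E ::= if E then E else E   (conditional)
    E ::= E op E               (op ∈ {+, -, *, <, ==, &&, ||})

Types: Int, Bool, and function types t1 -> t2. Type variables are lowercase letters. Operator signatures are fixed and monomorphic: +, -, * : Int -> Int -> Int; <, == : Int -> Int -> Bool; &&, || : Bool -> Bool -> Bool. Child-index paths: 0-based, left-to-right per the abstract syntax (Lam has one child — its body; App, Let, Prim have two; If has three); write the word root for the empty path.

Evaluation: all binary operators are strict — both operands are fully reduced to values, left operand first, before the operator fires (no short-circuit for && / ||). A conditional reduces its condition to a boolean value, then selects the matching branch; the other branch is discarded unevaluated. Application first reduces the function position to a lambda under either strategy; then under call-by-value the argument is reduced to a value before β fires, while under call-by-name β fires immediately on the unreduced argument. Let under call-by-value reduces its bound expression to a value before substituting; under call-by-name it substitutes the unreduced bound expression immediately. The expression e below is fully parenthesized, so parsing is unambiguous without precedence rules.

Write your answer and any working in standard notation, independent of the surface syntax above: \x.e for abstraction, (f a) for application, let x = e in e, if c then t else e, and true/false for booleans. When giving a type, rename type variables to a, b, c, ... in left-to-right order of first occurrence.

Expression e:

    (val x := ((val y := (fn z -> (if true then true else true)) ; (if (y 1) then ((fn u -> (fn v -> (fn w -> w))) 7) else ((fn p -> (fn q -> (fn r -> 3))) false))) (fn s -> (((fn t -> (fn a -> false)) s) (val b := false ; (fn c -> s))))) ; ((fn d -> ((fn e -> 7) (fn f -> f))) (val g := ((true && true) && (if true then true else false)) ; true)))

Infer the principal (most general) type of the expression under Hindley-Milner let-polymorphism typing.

Answer: Int

Derivation:
  unify Bool ~ Bool
  unify Bool ~ Bool
\z._ : a -> Bool
let y : forall. a -> Bool
y : b -> Bool
  unify b -> Bool ~ Int -> c
  unify b ~ Int
  unify Bool ~ c
_ _ : Bool
  unify Bool ~ Bool
w : f
\w._ : f -> f
\v._ : e -> f -> f
\u._ : d -> e -> f -> f
  unify d -> e -> f -> f ~ Int -> g
  unify d ~ Int
  unify e -> f -> f ~ g
_ _ : e -> f -> f
\r._ : j -> Int
\q._ : i -> j -> Int
\p._ : h -> i -> j -> Int
  unify h -> i -> j -> Int ~ Bool -> k
  unify h ~ Bool
  unify i -> j -> Int ~ k
_ _ : i -> j -> Int
  unify e -> f -> f ~ i -> j -> Int
  unify e ~ i
  unify f -> f ~ j -> Int
  unify f ~ j
  unify j ~ Int
\a._ : n -> Bool
\t._ : m -> n -> Bool
s : l
  unify m -> n -> Bool ~ l -> o
  unify m ~ l
  unify n -> Bool ~ o
_ _ : n -> Bool
let b : Bool
s : l
\c._ : p -> l
  unify n -> Bool ~ (p -> l) -> q
  unify n ~ p -> l
  unify Bool ~ q
_ _ : Bool
\s._ : l -> Bool
  unify i -> Int -> Int ~ (l -> Bool) -> r
  unify i ~ l -> Bool
  unify Int -> Int ~ r
_ _ : Int -> Int
let x : Int -> Int
\e._ : t -> Int
f : u
\f._ : u -> u
  unify t -> Int ~ (u -> u) -> v
  unify t ~ u -> u
  unify Int ~ v
_ _ : Int
\d._ : s -> Int
  unify Bool ~ Bool
  unify Bool ~ Bool
  unify Bool ~ Bool
  unify Bool ~ Bool
  unify Bool ~ Bool
  unify Bool ~ Bool
let g : Bool
  unify s -> Int ~ Bool -> w
  unify s ~ Bool
  unify Int ~ w
_ _ : Int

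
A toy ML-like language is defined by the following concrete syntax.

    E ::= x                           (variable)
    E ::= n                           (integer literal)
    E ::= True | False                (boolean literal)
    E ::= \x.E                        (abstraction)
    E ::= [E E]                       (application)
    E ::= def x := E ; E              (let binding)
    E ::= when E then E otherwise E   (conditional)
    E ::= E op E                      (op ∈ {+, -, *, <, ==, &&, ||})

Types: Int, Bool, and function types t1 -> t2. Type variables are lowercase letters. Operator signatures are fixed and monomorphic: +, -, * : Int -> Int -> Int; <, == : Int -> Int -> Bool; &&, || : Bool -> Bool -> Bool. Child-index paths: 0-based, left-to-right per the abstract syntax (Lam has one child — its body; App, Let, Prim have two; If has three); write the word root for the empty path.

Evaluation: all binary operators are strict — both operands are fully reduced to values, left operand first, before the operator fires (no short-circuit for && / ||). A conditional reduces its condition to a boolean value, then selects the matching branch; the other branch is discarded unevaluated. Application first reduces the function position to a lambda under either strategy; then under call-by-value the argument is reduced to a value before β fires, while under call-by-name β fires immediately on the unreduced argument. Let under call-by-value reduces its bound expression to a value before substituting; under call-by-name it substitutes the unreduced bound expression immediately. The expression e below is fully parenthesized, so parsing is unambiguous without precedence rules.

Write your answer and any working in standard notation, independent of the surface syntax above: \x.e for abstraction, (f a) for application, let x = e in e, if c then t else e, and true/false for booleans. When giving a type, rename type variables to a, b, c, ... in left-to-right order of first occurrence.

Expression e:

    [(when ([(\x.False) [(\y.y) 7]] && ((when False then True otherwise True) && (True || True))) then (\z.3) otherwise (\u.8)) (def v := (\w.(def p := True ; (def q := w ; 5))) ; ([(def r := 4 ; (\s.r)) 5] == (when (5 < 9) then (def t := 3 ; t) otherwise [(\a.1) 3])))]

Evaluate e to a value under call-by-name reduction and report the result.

Working:
step 0: ((if (((\x.false) ((\y.y) 7)) && ((if false then true else true) && (true || true))) then (\z.3) else (\u.8)) (let v = (\w.(let p = true in (let q = w in 5))) in (((let r = 4 in (\s.r)) 5) == (if (5 < 9) then (let t = 3 in t) else ((\a.1) 3)))))
step 1: [beta@0.0.0] ((if (false && ((if false then true else true) && (true || true))) then (\z.3) else (\u.8)) (let v = (\w.(let p = true in (let q = w in 5))) in (((let r = 4 in (\s.r)) 5) == (if (5 < 9) then (let t = 3 in t) else ((\a.1) 3)))))
step 2: [if@0.0.1.0] ((if (false && (true && (true || true))) then (\z.3) else (\u.8)) (let v = (\w.(let p = true in (let q = w in 5))) in (((let r = 4 in (\s.r)) 5) == (if (5 < 9) then (let t = 3 in t) else ((\a.1) 3)))))
step 3: [delta@0.0.1.1] ((if (false && (true && true)) then (\z.3) else (\u.8)) (let v = (\w.(let p = true in (let q = w in 5))) in (((let r = 4 in (\s.r)) 5) == (if (5 < 9) then (let t = 3 in t) else ((\a.1) 3)))))
step 4: [delta@0.0.1] ((if (false && true) then (\z.3) else (\u.8)) (let v = (\w.(let p = true in (let q = w in 5))) in (((let r = 4 in (\s.r)) 5) == (if (5 < 9) then (let t = 3 in t) else ((\a.1) 3)))))
step 5: [delta@0.0] ((if false then (\z.3) else (\u.8)) (let v = (\w.(let p = true in (let q = w in 5))) in (((let r = 4 in (\s.r)) 5) == (if (5 < 9) then (let t = 3 in t) else ((\a.1) 3)))))
step 6: [if@0] ((\u.8) (let v = (\w.(let p = true in (let q = w in 5))) in (((let r = 4 in (\s.r)) 5) == (if (5 < 9) then (let t = 3 in t) else ((\a.1) 3)))))
step 7: [beta@root] 8

Answer: 8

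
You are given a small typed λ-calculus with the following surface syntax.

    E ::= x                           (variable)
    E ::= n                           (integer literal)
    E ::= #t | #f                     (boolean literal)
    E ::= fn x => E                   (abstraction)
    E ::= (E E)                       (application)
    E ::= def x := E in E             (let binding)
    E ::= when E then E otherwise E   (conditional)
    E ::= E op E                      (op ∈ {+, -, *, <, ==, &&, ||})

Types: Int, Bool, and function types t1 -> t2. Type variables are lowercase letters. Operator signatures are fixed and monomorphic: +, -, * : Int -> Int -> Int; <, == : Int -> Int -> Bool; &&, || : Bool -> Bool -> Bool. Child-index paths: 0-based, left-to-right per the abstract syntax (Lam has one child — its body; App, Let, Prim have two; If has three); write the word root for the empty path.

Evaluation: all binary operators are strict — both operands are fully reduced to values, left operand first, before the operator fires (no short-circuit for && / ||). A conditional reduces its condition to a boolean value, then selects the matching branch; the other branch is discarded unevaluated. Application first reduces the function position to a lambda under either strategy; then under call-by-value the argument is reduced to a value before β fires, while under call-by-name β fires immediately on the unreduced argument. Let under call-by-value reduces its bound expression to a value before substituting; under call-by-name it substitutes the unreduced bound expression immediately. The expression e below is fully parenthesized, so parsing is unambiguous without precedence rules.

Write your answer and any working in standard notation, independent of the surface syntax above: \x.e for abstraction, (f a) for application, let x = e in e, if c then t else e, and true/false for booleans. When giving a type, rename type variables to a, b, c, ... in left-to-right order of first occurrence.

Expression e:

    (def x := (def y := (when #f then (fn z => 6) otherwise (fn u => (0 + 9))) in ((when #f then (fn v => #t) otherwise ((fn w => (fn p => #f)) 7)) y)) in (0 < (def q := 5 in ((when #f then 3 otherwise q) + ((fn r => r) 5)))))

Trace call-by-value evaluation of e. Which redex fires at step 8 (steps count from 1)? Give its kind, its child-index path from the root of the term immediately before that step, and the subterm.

Trace:
step 0: (let x = (let y = (if false then (\z.6) else (\u.(0 + 9))) in ((if false then (\v.true) else ((\w.(\p.false)) 7)) y)) in (0 < (let q = 5 in ((if false then 3 else q) + ((\r.r) 5)))))
step 1: [if@0.0] (let x = (let y = (\u.(0 + 9)) in ((if false then (\v.true) else ((\w.(\p.false)) 7)) y)) in (0 < (let q = 5 in ((if false then 3 else q) + ((\r.r) 5)))))
step 2: [let@0] (let x = ((if false then (\v.true) else ((\w.(\p.false)) 7)) (\u.(0 + 9))) in (0 < (let q = 5 in ((if false then 3 else q) + ((\r.r) 5)))))
step 3: [if@0.0] (let x = (((\w.(\p.false)) 7) (\u.(0 + 9))) in (0 < (let q = 5 in ((if false then 3 else q) + ((\r.r) 5)))))
step 4: [beta@0.0] (let x = ((\p.false) (\u.(0 + 9))) in (0 < (let q = 5 in ((if false then 3 else q) + ((\r.r) 5)))))
step 5: [beta@0] (let x = false in (0 < (let q = 5 in ((if false then 3 else q) + ((\r.r) 5)))))
step 6: [let@root] (0 < (let q = 5 in ((if false then 3 else q) + ((\r.r) 5))))
step 7: [let@1] (0 < ((if false then 3 else 5) + ((\r.r) 5)))
step 8: [if@1.0] (0 < (5 + ((\r.r) 5)))

Answer: if at 1.0 : (if false then 3 else 5)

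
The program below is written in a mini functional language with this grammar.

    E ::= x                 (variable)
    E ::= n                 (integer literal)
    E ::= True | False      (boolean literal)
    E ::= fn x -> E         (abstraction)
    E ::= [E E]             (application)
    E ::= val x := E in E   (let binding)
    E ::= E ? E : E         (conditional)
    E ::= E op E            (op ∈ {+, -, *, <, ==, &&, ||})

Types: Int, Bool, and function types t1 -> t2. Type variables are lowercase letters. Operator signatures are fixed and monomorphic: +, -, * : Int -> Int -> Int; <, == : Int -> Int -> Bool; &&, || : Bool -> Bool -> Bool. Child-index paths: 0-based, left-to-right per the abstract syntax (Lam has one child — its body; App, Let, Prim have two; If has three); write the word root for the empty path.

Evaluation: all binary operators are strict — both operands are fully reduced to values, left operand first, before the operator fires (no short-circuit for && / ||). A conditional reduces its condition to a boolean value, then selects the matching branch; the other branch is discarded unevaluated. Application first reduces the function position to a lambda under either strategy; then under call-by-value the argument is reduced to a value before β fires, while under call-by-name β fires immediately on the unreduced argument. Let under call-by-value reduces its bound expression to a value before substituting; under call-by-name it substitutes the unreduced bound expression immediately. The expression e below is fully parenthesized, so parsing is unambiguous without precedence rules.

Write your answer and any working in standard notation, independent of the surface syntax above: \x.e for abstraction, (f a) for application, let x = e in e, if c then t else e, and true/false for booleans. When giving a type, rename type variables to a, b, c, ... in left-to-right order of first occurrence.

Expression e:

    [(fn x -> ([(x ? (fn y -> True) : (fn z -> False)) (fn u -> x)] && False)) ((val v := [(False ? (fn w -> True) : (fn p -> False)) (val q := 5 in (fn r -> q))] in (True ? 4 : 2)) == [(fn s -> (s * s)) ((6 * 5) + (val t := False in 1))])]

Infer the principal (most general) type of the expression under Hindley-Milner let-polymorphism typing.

Trace:
x : a
  unify a ~ Bool
\y._ : b -> Bool
\z._ : c -> Bool
  unify b -> Bool ~ c -> Bool
  unify b ~ c
  unify Bool ~ Bool
x : Bool
\u._ : d -> Bool
  unify c -> Bool ~ (d -> Bool) -> e
  unify c ~ d -> Bool
  unify Bool ~ e
_ _ : Bool
  unify Bool ~ Bool
  unify Bool ~ Bool
\x._ : Bool -> Bool
  unify Bool ~ Bool
\w._ : f -> Bool
\p._ : g -> Bool
  unify f -> Bool ~ g -> Bool
  unify f ~ g
  unify Bool ~ Bool
let q : Int
q : Int
\r._ : h -> Int
  unify g -> Bool ~ (h -> Int) -> i
  unify g ~ h -> Int
  unify Bool ~ i
_ _ : Bool
let v : Bool
  unify Bool ~ Bool
  unify Int ~ Int
  unify Int ~ Int
s : j
  unify j ~ Int
s : Int
  unify Int ~ Int
\s._ : Int -> Int
  unify Int ~ Int
  unify Int ~ Int
  unify Int ~ Int
let t : Bool
  unify Int ~ Int
  unify Int -> Int ~ Int -> k
  unify Int ~ Int
  unify Int ~ k
_ _ : Int
  unify Int ~ Int
  unify Bool -> Bool ~ Bool -> l
  unify Bool ~ Bool
  unify Bool ~ l
_ _ : Bool

Answer: Bool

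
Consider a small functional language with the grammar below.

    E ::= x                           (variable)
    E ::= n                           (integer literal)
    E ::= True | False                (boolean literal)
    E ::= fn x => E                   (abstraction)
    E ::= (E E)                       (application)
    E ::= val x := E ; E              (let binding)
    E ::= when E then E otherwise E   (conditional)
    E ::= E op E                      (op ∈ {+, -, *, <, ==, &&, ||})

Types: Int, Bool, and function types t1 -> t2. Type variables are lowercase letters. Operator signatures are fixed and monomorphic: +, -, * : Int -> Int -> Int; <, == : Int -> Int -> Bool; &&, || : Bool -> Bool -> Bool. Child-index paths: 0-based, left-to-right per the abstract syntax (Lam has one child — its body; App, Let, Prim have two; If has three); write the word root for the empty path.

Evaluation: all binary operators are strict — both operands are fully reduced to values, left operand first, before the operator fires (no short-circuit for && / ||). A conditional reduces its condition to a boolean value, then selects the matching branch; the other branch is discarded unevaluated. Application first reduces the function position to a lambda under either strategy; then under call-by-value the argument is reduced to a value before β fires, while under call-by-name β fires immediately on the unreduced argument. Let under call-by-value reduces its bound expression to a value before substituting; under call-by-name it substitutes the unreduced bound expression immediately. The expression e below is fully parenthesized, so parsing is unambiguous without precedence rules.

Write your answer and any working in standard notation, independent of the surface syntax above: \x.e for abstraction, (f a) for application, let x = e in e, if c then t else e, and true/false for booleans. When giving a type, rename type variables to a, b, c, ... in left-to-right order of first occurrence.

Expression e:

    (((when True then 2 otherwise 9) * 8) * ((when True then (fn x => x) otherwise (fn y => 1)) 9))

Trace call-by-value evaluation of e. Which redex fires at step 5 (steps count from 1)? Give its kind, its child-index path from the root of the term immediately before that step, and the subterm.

Working:
step 0: (((if true then 2 else 9) * 8) * ((if true then (\x.x) else (\y.1)) 9))
step 1: [if@0.0] ((2 * 8) * ((if true then (\x.x) else (\y.1)) 9))
step 2: [delta@0] (16 * ((if true then (\x.x) else (\y.1)) 9))
step 3: [if@1.0] (16 * ((\x.x) 9))
step 4: [beta@1] (16 * 9)
step 5: [delta@root] 144

Answer: delta at root : (16 * 9)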